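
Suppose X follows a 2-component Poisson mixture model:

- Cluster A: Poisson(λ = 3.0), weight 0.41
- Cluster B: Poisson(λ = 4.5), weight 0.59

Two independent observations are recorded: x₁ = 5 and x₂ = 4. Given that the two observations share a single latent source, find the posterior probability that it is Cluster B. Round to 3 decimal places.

Apply Bayes' rule: the posterior for each component is proportional to its prior times its likelihood at x.
Since both observations come from the same component, the likelihood for component k is f_k(x₁)·f_k(x₂).
  f_A = [e^(−3.0)·3.0^5/5! = 0.100819] × [0.168031] = 0.0169407
  f_B = [e^(−4.5)·4.5^5/5! = 0.170827] × [0.189808] = 0.0324242
Multiply by the mixture weights:
  w_A·f_A = 0.41 × 0.0169407 = 0.0069457
  w_B·f_B = 0.59 × 0.0324242 = 0.0191303
Marginal: 0.0069457 + 0.0191303 = 0.026076
P(Cluster B | x₁, x₂) ≈ 0.734

0.734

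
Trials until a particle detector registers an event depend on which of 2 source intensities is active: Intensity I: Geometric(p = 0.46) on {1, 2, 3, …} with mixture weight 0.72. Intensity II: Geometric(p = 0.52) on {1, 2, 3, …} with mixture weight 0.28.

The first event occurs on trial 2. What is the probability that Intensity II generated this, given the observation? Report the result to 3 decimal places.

By Bayes' theorem, P(k | x) = π_k f_k(x) / Σ_j π_j f_j(x).
Geometric probabilities:
  p_I = 0.46·(1−0.46)^1 = 0.46·0.54 = 0.2484
  p_II = 0.52·(1−0.52)^1 = 0.52·0.48 = 0.2496
Prior × likelihood for each component:
  π_I·p_I = 0.72 × 0.2484 = 0.178848
  π_II·p_II = 0.28 × 0.2496 = 0.069888
Normaliser: 0.178848 + 0.069888 = 0.248736
P(Intensity II | data) ≈ 0.281

0.281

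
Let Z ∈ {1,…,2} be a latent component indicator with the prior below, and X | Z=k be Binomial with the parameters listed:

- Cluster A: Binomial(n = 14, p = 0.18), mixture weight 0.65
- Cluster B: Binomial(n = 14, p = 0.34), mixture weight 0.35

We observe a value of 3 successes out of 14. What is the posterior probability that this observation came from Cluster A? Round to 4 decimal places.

Apply Bayes' rule: the posterior for each component is proportional to its prior times its likelihood at x.
Component likelihoods at x = 3 successes out of 14:
  L_A = 0.239261
  L_B = 0.148089
Unnormalised posteriors:
  w_A·L_A = 0.65 × 0.239261 = 0.155519
  w_B·L_B = 0.35 × 0.148089 = 0.051831
Normaliser: 0.155519 + 0.051831 = 0.20735
P(Cluster A | 3 successes out of 14) ≈ 0.7500

0.7500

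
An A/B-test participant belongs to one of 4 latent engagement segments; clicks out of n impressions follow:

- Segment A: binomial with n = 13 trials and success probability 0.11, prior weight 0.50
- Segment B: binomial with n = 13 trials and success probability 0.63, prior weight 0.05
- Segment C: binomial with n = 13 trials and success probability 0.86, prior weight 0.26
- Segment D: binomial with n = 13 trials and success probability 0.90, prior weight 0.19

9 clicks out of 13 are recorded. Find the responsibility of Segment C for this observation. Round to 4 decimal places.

0.5387

Posterior ∝ prior × likelihood, so P(k | x) ∝ P(Z=k) f_k(x); normalise over all components.
Component likelihoods at x = 9 clicks out of 13:
  L_A = C(13,9)·0.11^9·0.89^4 = 715·2.35795e-09·0.627422 = 1.05779e-06
  L_B = C(13,9)·0.63^9·0.37^4 = 715·0.0156338·0.0187416 = 0.209497
  L_C = C(13,9)·0.86^9·0.14^4 = 715·0.257327·0.00038416 = 0.0706813
  L_D = C(13,9)·0.90^9·0.10^4 = 715·0.38742·0.0001 = 0.0277006
Multiply by the mixture weights:
  P(Z=A)·L_A = 0.50 × 1.05779e-06 = 5.28896e-07
  P(Z=B)·L_B = 0.05 × 0.209497 = 0.0104749
  P(Z=C)·L_C = 0.26 × 0.0706813 = 0.0183771
  P(Z=D)·L_D = 0.19 × 0.0277006 = 0.00526311
Normaliser: 5.28896e-07 + 0.0104749 + 0.0183771 + 0.00526311 = 0.0341156
P(Segment C | x) ≈ 0.5387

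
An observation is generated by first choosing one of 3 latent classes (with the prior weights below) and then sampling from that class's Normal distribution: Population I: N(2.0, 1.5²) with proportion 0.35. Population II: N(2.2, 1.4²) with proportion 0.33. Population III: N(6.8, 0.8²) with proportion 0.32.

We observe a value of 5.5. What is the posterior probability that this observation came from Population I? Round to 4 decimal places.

P(component k | x) = P(Z=k)·f_k(x) / marginal(x), where marginal(x) = Σ_j P(Z=j)·f_j(x).
Component likelihoods at x = 5.5:
  f_I = (1/(1.5·√(2π)))·exp(−(5.5−2.0)²/(2·1.5²)) = 0.265962·exp(-2.72222) = 0.0174813
  f_II = (1/(1.4·√(2π)))·exp(−(5.5−2.2)²/(2·1.4²)) = 0.284959·exp(-2.77806) = 0.0177127
  f_III = (1/(0.8·√(2π)))·exp(−(5.5−6.8)²/(2·0.8²)) = 0.498678·exp(-1.32031) = 0.133173
Prior × likelihood for each component:
  P(Z=I)·f_I = 0.35 × 0.0174813 = 0.00611844
  P(Z=II)·f_II = 0.33 × 0.0177127 = 0.0058452
  P(Z=III)·f_III = 0.32 × 0.133173 = 0.0426153
Normaliser: 0.00611844 + 0.0058452 + 0.0426153 = 0.0545789
So the posterior for Population I is 0.00611844 / 0.0545789 ≈ 0.1121.

0.1121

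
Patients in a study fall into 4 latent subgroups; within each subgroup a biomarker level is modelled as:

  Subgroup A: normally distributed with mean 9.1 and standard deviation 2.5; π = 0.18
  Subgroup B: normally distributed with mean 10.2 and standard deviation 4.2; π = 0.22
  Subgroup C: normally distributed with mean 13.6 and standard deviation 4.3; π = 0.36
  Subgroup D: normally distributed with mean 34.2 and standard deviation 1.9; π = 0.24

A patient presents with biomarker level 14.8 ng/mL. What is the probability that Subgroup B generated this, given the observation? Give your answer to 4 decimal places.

0.2508

P(component k | x) = P(Z=k)·f_k(x) / marginal(x), where marginal(x) = Σ_j P(Z=j)·f_j(x).
Normal densities:
  L_A = 0.0118618
  L_B = 0.0521414
  L_C = 0.089234
  L_D = 4.82507e-24
Prior × likelihood for each component:
  P(Z=A)·L_A = 0.18 × 0.0118618 = 0.00213513
  P(Z=B)·L_B = 0.22 × 0.0521414 = 0.0114711
  P(Z=C)·L_C = 0.36 × 0.089234 = 0.0321242
  P(Z=D)·L_D = 0.24 × 4.82507e-24 = 1.15802e-24
Denominator: 0.00213513 + 0.0114711 + 0.0321242 + 1.15802e-24 = 0.0457305
Responsibility of Subgroup B: 0.0114711 / 0.0457305 ≈ 0.2508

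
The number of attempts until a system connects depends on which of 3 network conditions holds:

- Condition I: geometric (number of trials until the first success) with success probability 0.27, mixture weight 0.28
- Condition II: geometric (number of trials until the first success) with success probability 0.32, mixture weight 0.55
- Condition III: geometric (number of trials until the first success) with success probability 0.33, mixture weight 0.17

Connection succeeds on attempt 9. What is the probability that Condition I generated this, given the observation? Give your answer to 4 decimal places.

The responsibility of component k is π_k f_k(x) divided by Σ_j π_j f_j(x).
Geometric probabilities:
  f_I = 0.0217744
  f_II = 0.0146292
  f_III = 0.0134002
Unnormalised posteriors:
  π_I·f_I = 0.28 × 0.0217744 = 0.00609684
  π_II·f_II = 0.55 × 0.0146292 = 0.00804607
  π_III·f_III = 0.17 × 0.0134002 = 0.00227804
Marginal: 0.00609684 + 0.00804607 + 0.00227804 = 0.016421
Responsibility of Condition I: 0.00609684 / 0.016421 ≈ 0.3713

0.3713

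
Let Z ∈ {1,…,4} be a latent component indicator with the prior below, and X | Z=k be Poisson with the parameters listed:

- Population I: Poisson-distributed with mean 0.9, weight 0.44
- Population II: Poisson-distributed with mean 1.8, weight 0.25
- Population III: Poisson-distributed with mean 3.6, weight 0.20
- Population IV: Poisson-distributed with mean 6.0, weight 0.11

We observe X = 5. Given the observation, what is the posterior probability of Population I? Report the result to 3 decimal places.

0.017

By Bayes' theorem, P(k | x) = π_k f_k(x) / Σ_j π_j f_j(x).
Component likelihoods at x = 5:
  f_I = e^(−0.9)·0.9^5/5! = 0.00200063
  f_II = e^(−1.8)·1.8^5/5! = 0.0260286
  f_III = e^(−3.6)·3.6^5/5! = 0.13768
  f_IV = e^(−6.0)·6.0^5/5! = 0.160623
Prior × likelihood for each component:
  π_I·f_I = 0.44 × 0.00200063 = 0.000880276
  π_II·f_II = 0.25 × 0.0260286 = 0.00650716
  π_III·f_III = 0.20 × 0.13768 = 0.027536
  π_IV·f_IV = 0.11 × 0.160623 = 0.0176685
Evidence: 0.000880276 + 0.00650716 + 0.027536 + 0.0176685 = 0.052592
P(Population I | the observation) ≈ 0.017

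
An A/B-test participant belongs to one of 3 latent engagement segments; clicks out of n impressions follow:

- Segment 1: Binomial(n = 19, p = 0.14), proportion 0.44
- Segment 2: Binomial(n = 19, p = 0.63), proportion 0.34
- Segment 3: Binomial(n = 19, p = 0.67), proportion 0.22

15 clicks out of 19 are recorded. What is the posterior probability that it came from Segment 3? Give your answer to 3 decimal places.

0.508

Posterior ∝ prior × likelihood, so P(k | x) ∝ π_k f_k(x); normalise over all components.
Component likelihoods at x = 15 clicks out of 19:
  f_1 = 3.29836e-10
  f_2 = 0.0710066
  f_3 = 0.113126
Weight by the priors:
  π_1·f_1 = 0.44 × 3.29836e-10 = 1.45128e-10
  π_2·f_2 = 0.34 × 0.0710066 = 0.0241423
  π_3·f_3 = 0.22 × 0.113126 = 0.0248877
Marginal: 1.45128e-10 + 0.0241423 + 0.0248877 = 0.0490299
So the posterior for Segment 3 is 0.0248877 / 0.0490299 ≈ 0.508.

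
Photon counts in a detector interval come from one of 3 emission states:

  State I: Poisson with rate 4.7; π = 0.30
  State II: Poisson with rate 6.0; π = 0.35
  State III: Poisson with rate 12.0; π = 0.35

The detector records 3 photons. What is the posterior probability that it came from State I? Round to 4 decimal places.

The responsibility of component k is P(Z=k) f_k(x) divided by Σ_j P(Z=j) f_j(x).
Evaluate each component's likelihood at the observed value:
  L_I = 0.157383
  L_II = 0.0892351
  L_III = 0.00176953
Weight by the priors:
  P(Z=I)·L_I = 0.30 × 0.157383 = 0.0472149
  P(Z=II)·L_II = 0.35 × 0.0892351 = 0.0312323
  P(Z=III)·L_III = 0.35 × 0.00176953 = 0.000619337
Marginal: 0.0472149 + 0.0312323 + 0.000619337 = 0.0790666
Responsibility of State I: 0.0472149 / 0.0790666 ≈ 0.5972

0.5972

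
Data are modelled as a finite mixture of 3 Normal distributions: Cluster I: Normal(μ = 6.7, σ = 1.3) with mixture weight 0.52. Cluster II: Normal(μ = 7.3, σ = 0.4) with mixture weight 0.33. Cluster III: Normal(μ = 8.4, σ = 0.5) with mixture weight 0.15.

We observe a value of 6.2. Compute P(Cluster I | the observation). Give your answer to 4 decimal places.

0.9518

The responsibility of component k is π_k f_k(x) divided by Σ_j π_j f_j(x).
Component likelihoods at x = 6.2:
  L_I = 0.285
  L_II = 0.0227339
  L_III = 4.98849e-05
Unnormalised posteriors:
  π_I·L_I = 0.52 × 0.285 = 0.1482
  π_II·L_II = 0.33 × 0.0227339 = 0.00750219
  π_III·L_III = 0.15 × 4.98849e-05 = 7.48274e-06
Denominator: 0.1482 + 0.00750219 + 7.48274e-06 = 0.155709
So the posterior for Cluster I is 0.1482 / 0.155709 ≈ 0.9518.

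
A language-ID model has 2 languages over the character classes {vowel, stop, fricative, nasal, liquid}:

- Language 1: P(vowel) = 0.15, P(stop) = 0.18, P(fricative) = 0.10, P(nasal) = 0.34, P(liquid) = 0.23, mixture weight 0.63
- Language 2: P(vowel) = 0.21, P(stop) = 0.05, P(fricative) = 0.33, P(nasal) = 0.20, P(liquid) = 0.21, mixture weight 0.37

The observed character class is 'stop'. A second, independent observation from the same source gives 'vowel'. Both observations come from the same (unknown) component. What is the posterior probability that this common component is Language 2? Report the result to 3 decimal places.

Apply Bayes' rule: the posterior for each component is proportional to its prior times its likelihood at x.
Since both observations come from the same component, the likelihood for component k is f_k(x₁)·f_k(x₂).
  p_1 = [P(stop | comp) = 0.18] × [0.15] = 0.027
  p_2 = [P(stop | comp) = 0.05] × [0.21] = 0.0105
Weight by the priors:
  P(Z=1)·p_1 = 0.63 × 0.027 = 0.01701
  P(Z=2)·p_2 = 0.37 × 0.0105 = 0.003885
Normaliser: 0.01701 + 0.003885 = 0.020895
Responsibility of Language 2: 0.003885 / 0.020895 ≈ 0.186

0.186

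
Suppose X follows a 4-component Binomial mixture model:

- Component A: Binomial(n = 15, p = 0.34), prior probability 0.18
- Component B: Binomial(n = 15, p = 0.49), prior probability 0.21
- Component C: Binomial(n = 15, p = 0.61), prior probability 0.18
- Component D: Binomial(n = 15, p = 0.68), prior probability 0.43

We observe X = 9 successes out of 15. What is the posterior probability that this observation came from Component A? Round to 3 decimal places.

0.031

Apply Bayes' rule: the posterior for each component is proportional to its prior times its likelihood at x.
Evaluate each component's likelihood at the observed value:
  L_A = C(15,9)·0.34^9·0.66^6 = 5005·6.0717e-05·0.082654 = 0.0251176
  L_B = C(15,9)·0.49^9·0.51^6 = 5005·0.00162841·0.0175963 = 0.143413
  L_C = C(15,9)·0.61^9·0.39^6 = 5005·0.0116941·0.00351874 = 0.205949
  L_D = C(15,9)·0.68^9·0.32^6 = 5005·0.0310871·0.00107374 = 0.167064
Prior × likelihood for each component:
  P(Z=A)·L_A = 0.18 × 0.0251176 = 0.00452117
  P(Z=B)·L_B = 0.21 × 0.143413 = 0.0301168
  P(Z=C)·L_C = 0.18 × 0.205949 = 0.0370709
  P(Z=D)·L_D = 0.43 × 0.167064 = 0.0718377
Denominator: 0.00452117 + 0.0301168 + 0.0370709 + 0.0718377 = 0.143547
P(Component A | the observation) ≈ 0.031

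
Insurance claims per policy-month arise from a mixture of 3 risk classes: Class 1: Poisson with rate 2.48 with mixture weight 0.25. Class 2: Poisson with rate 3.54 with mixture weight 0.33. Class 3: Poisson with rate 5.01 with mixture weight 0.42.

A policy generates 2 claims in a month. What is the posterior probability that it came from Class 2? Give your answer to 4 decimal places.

0.3760

Posterior ∝ prior × likelihood, so P(k | x) ∝ π_k f_k(x); normalise over all components.
Component likelihoods at x = 2 claims:
  p_1 = 0.257527
  p_2 = 0.181792
  p_3 = 0.0837202
Weight by the priors:
  π_1·p_1 = 0.25 × 0.257527 = 0.0643818
  π_2·p_2 = 0.33 × 0.181792 = 0.0599913
  π_3·p_3 = 0.42 × 0.0837202 = 0.0351625
Sum: 0.0643818 + 0.0599913 + 0.0351625 = 0.159536
P(Class 2 | the observation) ≈ 0.3760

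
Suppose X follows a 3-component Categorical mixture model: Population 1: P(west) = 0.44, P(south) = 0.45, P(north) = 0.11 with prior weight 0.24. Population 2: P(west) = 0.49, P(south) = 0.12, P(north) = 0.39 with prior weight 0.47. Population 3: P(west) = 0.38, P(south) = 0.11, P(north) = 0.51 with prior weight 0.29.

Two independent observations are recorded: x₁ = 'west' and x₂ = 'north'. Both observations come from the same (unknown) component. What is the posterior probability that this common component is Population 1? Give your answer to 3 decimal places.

P(component k | x) = P(Z=k)·f_k(x) / marginal(x), where marginal(x) = Σ_j P(Z=j)·f_j(x).
Since both observations come from the same component, the likelihood for component k is f_k(x₁)·f_k(x₂).
  f_1 = [P(west | comp) = 0.44] × [0.11] = 0.0484
  f_2 = [P(west | comp) = 0.49] × [0.39] = 0.1911
  f_3 = [P(west | comp) = 0.38] × [0.51] = 0.1938
Weight by the priors:
  P(Z=1)·f_1 = 0.24 × 0.0484 = 0.011616
  P(Z=2)·f_2 = 0.47 × 0.1911 = 0.089817
  P(Z=3)·f_3 = 0.29 × 0.1938 = 0.056202
Sum: 0.011616 + 0.089817 + 0.056202 = 0.157635
P(Population 1 | x₁,x₂) = 0.011616 / 0.157635 ≈ 0.074

0.074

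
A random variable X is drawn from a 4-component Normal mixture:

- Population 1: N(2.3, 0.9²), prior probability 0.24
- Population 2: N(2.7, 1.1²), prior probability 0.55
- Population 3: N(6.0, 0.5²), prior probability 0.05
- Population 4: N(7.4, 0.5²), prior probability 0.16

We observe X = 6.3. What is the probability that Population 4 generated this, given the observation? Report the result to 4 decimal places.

P(component k | x) = π_k·f_k(x) / marginal(x), where marginal(x) = Σ_j π_j·f_j(x).
Component likelihoods at x = 6.3:
  L_1 = (1/(0.9·√(2π)))·exp(−(6.3−2.3)²/(2·0.9²)) = 0.443269·exp(-9.87654) = 2.27688e-05
  L_2 = (1/(1.1·√(2π)))·exp(−(6.3−2.7)²/(2·1.1²)) = 0.362675·exp(-5.35537) = 0.00171281
  L_3 = (1/(0.5·√(2π)))·exp(−(6.3−6.0)²/(2·0.5²)) = 0.797885·exp(-0.18000) = 0.666449
  L_4 = (1/(0.5·√(2π)))·exp(−(6.3−7.4)²/(2·0.5²)) = 0.797885·exp(-2.42000) = 0.0709492
Multiply by the mixture weights:
  π_1·L_1 = 0.24 × 2.27688e-05 = 5.4645e-06
  π_2·L_2 = 0.55 × 0.00171281 = 0.000942045
  π_3·L_3 = 0.05 × 0.666449 = 0.0333225
  π_4·L_4 = 0.16 × 0.0709492 = 0.0113519
Normaliser: 5.4645e-06 + 0.000942045 + 0.0333225 + 0.0113519 = 0.0456218
P(Population 4 | 6.3) = 0.0113519 / 0.0456218 ≈ 0.2488

0.2488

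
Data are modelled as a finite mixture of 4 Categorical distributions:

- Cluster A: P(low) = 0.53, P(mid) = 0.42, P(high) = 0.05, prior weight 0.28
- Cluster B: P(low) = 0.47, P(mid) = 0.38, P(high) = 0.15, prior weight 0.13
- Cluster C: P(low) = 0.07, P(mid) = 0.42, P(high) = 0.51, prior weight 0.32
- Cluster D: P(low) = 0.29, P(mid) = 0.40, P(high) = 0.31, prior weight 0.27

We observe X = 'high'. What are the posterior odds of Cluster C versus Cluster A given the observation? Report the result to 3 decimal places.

Only the two components matter; the odds are (π_i f_i(x)) / (π_j f_j(x)).
Categorical probabilities:
  f_A = P(high | comp) = 0.05
  f_B = P(high | comp) = 0.15
  f_C = P(high | comp) = 0.51
  f_D = P(high | comp) = 0.31
0.1632 / 0.014 ≈ 11.657

11.657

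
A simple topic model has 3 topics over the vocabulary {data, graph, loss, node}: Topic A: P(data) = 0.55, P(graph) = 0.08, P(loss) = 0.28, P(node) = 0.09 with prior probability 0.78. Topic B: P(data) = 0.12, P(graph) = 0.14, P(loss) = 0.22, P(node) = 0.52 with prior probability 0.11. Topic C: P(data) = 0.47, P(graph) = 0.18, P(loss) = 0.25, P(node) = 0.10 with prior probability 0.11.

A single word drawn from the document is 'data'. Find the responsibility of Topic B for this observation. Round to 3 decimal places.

0.027

Apply Bayes' rule: the posterior for each component is proportional to its prior times its likelihood at x.
Categorical probabilities:
  p_A = P(data | comp) = 0.55
  p_B = P(data | comp) = 0.12
  p_C = P(data | comp) = 0.47
Prior × likelihood for each component:
  π_A·p_A = 0.78 × 0.55 = 0.429
  π_B·p_B = 0.11 × 0.12 = 0.0132
  π_C·p_C = 0.11 × 0.47 = 0.0517
Marginal: 0.429 + 0.0132 + 0.0517 = 0.4939
So the posterior for Topic B is 0.0132 / 0.4939 ≈ 0.027.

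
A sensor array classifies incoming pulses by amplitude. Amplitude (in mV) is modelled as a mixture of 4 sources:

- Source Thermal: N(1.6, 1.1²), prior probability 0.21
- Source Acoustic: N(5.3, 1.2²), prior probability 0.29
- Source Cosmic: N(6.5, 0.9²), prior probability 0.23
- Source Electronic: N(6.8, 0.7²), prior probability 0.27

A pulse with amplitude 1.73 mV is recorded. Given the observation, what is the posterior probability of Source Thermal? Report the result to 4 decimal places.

0.9850

By Bayes' theorem, P(k | x) = π_k f_k(x) / Σ_j π_j f_j(x).
Component likelihoods at x = 1.73 mV:
  L_Thermal = (1/(1.1·√(2π)))·exp(−(1.73−1.6)²/(2·1.1²)) = 0.362675·exp(-0.00698) = 0.360151
  L_Acoustic = (1/(1.2·√(2π)))·exp(−(1.73−5.3)²/(2·1.2²)) = 0.332452·exp(-4.42531) = 0.00397961
  L_Cosmic = (1/(0.9·√(2π)))·exp(−(1.73−6.5)²/(2·0.9²)) = 0.443269·exp(-14.04500) = 3.52372e-07
  L_Electronic = (1/(0.7·√(2π)))·exp(−(1.73−6.8)²/(2·0.7²)) = 0.569918·exp(-26.22949) = 2.31467e-12
Prior × likelihood for each component:
  π_Thermal·L_Thermal = 0.21 × 0.360151 = 0.0756317
  π_Acoustic·L_Acoustic = 0.29 × 0.00397961 = 0.00115409
  π_Cosmic·L_Cosmic = 0.23 × 3.52372e-07 = 8.10456e-08
  π_Electronic·L_Electronic = 0.27 × 2.31467e-12 = 6.24961e-13
Denominator: 0.0756317 + 0.00115409 + 8.10456e-08 + 6.24961e-13 = 0.0767859
P(Source Thermal | x) ≈ 0.9850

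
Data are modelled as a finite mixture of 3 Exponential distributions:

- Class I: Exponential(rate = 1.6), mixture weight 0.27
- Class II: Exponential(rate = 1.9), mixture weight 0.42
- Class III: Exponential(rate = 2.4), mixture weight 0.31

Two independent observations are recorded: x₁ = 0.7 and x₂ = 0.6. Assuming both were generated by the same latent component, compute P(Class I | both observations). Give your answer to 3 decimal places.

0.294

Apply Bayes' rule: the posterior for each component is proportional to its prior times its likelihood at x.
Since both observations come from the same component, the likelihood for component k is f_k(x₁)·f_k(x₂).
  f_I = [1.6·e^(−1.6·0.7) = 1.6·e^(−1.1200) = 0.522048] × [0.612629] = 0.319821
  f_II = [1.9·e^(−1.9·0.7) = 1.9·e^(−1.3300) = 0.502507] × [0.607656] = 0.305351
  f_III = [2.4·e^(−2.4·0.7) = 2.4·e^(−1.6800) = 0.447298] × [0.568627] = 0.254345
Weight by the priors:
  P(Z=I)·f_I = 0.27 × 0.319821 = 0.0863518
  P(Z=II)·f_II = 0.42 × 0.305351 = 0.128248
  P(Z=III)·f_III = 0.31 × 0.254345 = 0.078847
Denominator: 0.0863518 + 0.128248 + 0.078847 = 0.293446
P(Class I | x₁, x₂) ≈ 0.294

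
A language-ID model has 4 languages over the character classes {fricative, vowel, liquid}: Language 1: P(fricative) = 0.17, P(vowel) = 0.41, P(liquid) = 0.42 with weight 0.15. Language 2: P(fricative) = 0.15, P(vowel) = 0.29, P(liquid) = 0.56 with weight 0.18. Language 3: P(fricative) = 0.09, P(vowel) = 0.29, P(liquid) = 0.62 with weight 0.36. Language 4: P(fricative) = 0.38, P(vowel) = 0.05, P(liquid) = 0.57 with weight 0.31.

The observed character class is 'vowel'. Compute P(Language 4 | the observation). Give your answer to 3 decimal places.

By Bayes' theorem, P(k | x) = P(Z=k) f_k(x) / Σ_j P(Z=j) f_j(x).
Component likelihoods at x = 'vowel':
  f_1 = P(vowel | comp) = 0.41
  f_2 = P(vowel | comp) = 0.29
  f_3 = P(vowel | comp) = 0.29
  f_4 = P(vowel | comp) = 0.05
Prior × likelihood for each component:
  P(Z=1)·f_1 = 0.15 × 0.41 = 0.0615
  P(Z=2)·f_2 = 0.18 × 0.29 = 0.0522
  P(Z=3)·f_3 = 0.36 × 0.29 = 0.1044
  P(Z=4)·f_4 = 0.31 × 0.05 = 0.0155
Normaliser: 0.0615 + 0.0522 + 0.1044 + 0.0155 = 0.2336
Responsibility of Language 4: 0.0155 / 0.2336 ≈ 0.066

0.066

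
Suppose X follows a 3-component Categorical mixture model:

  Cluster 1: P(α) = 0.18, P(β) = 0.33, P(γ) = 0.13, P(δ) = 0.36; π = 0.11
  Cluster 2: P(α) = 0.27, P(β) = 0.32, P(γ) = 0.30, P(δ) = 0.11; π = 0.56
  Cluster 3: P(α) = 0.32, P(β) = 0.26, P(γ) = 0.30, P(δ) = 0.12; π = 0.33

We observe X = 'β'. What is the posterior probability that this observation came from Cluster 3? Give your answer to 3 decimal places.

0.285

By Bayes' theorem, P(k | x) = π_k f_k(x) / Σ_j π_j f_j(x).
Evaluate each component's likelihood at the observed value:
  p_1 = 0.33
  p_2 = 0.32
  p_3 = 0.26
Unnormalised posteriors:
  π_1·p_1 = 0.11 × 0.33 = 0.0363
  π_2·p_2 = 0.56 × 0.32 = 0.1792
  π_3·p_3 = 0.33 × 0.26 = 0.0858
Normaliser: 0.0363 + 0.1792 + 0.0858 = 0.3013
So the posterior for Cluster 3 is 0.0858 / 0.3013 ≈ 0.285.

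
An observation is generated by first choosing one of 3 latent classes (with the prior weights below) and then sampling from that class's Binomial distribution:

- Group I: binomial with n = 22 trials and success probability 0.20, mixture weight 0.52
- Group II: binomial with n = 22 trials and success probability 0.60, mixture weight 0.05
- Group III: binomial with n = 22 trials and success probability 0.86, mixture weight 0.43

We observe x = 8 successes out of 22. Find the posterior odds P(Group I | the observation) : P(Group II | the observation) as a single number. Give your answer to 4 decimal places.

Only the two components matter; the odds are (P(Z=i) f_i(x)) / (P(Z=j) f_j(x)).
Binomial probabilities:
  L_I = C(22,8)·0.20^8·0.80^14 = 319770·2.56e-06·0.0439805 = 0.0360029
  L_II = C(22,8)·0.60^8·0.40^14 = 319770·0.0167962·2.68435e-06 = 0.0144174
  L_III = C(22,8)·0.86^8·0.14^14 = 319770·0.299218·1.1112e-12 = 1.06321e-07
Odds = (0.52/0.05) × (0.0360029/0.0144174) = 10.4 × 2.49718 ≈ 25.9707

25.9707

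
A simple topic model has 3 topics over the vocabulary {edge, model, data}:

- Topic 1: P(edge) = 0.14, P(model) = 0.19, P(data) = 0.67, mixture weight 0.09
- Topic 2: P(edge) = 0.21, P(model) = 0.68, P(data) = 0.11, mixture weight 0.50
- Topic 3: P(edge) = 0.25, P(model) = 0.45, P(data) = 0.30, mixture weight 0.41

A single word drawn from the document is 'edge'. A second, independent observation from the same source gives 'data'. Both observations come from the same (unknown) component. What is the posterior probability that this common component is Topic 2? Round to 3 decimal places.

Apply Bayes' rule: the posterior for each component is proportional to its prior times its likelihood at x.
Since both observations come from the same component, the likelihood for component k is f_k(x₁)·f_k(x₂).
  p_1 = [P(edge | comp) = 0.14] × [0.67] = 0.0938
  p_2 = [P(edge | comp) = 0.21] × [0.11] = 0.0231
  p_3 = [P(edge | comp) = 0.25] × [0.3] = 0.075
Unnormalised posteriors:
  w_1·p_1 = 0.09 × 0.0938 = 0.008442
  w_2·p_2 = 0.50 × 0.0231 = 0.01155
  w_3·p_3 = 0.41 × 0.075 = 0.03075
Denominator: 0.008442 + 0.01155 + 0.03075 = 0.050742
Responsibility of Topic 2: 0.01155 / 0.050742 ≈ 0.228

0.228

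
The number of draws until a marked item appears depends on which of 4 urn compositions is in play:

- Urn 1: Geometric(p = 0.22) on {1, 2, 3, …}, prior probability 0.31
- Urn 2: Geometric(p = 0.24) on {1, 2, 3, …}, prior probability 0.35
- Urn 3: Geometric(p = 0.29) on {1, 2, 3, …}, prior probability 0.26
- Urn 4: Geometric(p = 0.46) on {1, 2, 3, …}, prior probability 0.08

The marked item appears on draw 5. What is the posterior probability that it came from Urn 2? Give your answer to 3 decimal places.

P(component k | x) = w_k·f_k(x) / marginal(x), where marginal(x) = Σ_j w_j·f_j(x).
Evaluate each component's likelihood at the observed value:
  L_1 = 0.0814331
  L_2 = 0.0800692
  L_3 = 0.0736939
  L_4 = 0.0391141
Weight by the priors:
  w_1·L_1 = 0.31 × 0.0814331 = 0.0252443
  w_2·L_2 = 0.35 × 0.0800692 = 0.0280242
  w_3·L_3 = 0.26 × 0.0736939 = 0.0191604
  w_4·L_4 = 0.08 × 0.0391141 = 0.00312912
Evidence: 0.0252443 + 0.0280242 + 0.0191604 + 0.00312912 = 0.075558
P(Urn 2 | x) ≈ 0.371

0.371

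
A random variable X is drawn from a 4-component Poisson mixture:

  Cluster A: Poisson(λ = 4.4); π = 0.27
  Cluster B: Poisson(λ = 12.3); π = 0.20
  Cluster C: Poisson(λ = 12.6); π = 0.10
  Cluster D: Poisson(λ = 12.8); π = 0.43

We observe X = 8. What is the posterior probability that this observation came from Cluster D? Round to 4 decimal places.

Posterior ∝ prior × likelihood, so P(k | x) ∝ π_k f_k(x); normalise over all components.
Component likelihoods at x = 8:
  L_A = e^(−4.4)·4.4^8/8! = 0.0427765
  L_B = e^(−12.3)·12.3^8/8! = 0.0591423
  L_C = e^(−12.6)·12.6^8/8! = 0.0531292
  L_D = e^(−12.8)·12.8^8/8! = 0.0493389
Weight by the priors:
  π_A·L_A = 0.27 × 0.0427765 = 0.0115497
  π_B·L_B = 0.20 × 0.0591423 = 0.0118285
  π_C·L_C = 0.10 × 0.0531292 = 0.00531292
  π_D·L_D = 0.43 × 0.0493389 = 0.0212157
Evidence: 0.0115497 + 0.0118285 + 0.00531292 + 0.0212157 = 0.0499068
P(Cluster D | x) ≈ 0.4251

0.4251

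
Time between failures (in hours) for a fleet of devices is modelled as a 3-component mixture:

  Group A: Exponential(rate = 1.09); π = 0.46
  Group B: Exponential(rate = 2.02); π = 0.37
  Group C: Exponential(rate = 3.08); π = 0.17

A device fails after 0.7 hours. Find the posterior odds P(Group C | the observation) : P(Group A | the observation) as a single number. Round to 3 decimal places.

0.259

Posterior odds = (π_i f_i(x)) / (π_j f_j(x)); the normalising sum cancels.
Exponential densities:
  L_A = 1.09·e^(−1.09·0.7) = 1.09·e^(−0.7630) = 0.508229
  L_B = 2.02·e^(−2.02·0.7) = 2.02·e^(−1.4140) = 0.491201
  L_C = 3.08·e^(−3.08·0.7) = 3.08·e^(−2.1560) = 0.356625
Odds = (0.17/0.46) × (0.356625/0.508229) = 0.369565 × 0.701701 ≈ 0.259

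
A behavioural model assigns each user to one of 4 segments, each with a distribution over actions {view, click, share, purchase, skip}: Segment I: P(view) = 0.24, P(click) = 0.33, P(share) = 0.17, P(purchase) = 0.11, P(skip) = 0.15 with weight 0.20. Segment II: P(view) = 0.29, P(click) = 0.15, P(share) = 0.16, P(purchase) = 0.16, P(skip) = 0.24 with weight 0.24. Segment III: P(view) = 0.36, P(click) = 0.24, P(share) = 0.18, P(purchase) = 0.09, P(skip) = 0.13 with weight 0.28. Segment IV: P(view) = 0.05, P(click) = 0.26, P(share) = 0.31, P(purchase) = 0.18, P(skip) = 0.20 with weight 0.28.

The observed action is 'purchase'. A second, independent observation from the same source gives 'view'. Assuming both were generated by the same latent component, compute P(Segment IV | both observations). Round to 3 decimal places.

0.090

By Bayes' theorem, P(k | x) = π_k f_k(x) / Σ_j π_j f_j(x).
Since both observations come from the same component, the likelihood for component k is f_k(x₁)·f_k(x₂).
  p_I = [P(purchase | comp) = 0.11] × [0.24] = 0.0264
  p_II = [P(purchase | comp) = 0.16] × [0.29] = 0.0464
  p_III = [P(purchase | comp) = 0.09] × [0.36] = 0.0324
  p_IV = [P(purchase | comp) = 0.18] × [0.05] = 0.009
Unnormalised posteriors:
  π_I·p_I = 0.20 × 0.0264 = 0.00528
  π_II·p_II = 0.24 × 0.0464 = 0.011136
  π_III·p_III = 0.28 × 0.0324 = 0.009072
  π_IV·p_IV = 0.28 × 0.009 = 0.00252
Denominator: 0.00528 + 0.011136 + 0.009072 + 0.00252 = 0.028008
Responsibility of Segment IV: 0.00252 / 0.028008 ≈ 0.090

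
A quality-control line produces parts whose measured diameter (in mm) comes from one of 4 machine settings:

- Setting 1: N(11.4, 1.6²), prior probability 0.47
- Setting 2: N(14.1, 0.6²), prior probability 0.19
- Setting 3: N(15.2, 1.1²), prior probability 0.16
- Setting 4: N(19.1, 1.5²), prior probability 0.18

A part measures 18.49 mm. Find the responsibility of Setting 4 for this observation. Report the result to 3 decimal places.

0.985

Posterior ∝ prior × likelihood, so P(k | x) ∝ w_k f_k(x); normalise over all components.
Normal densities:
  p_1 = 1.35798e-05
  p_2 = 1.57791e-12
  p_3 = 0.00414017
  p_4 = 0.244854
Prior × likelihood for each component:
  w_1·p_1 = 0.47 × 1.35798e-05 = 6.38249e-06
  w_2·p_2 = 0.19 × 1.57791e-12 = 2.99803e-13
  w_3·p_3 = 0.16 × 0.00414017 = 0.000662428
  w_4·p_4 = 0.18 × 0.244854 = 0.0440737
Marginal: 6.38249e-06 + 2.99803e-13 + 0.000662428 + 0.0440737 = 0.0447426
Responsibility of Setting 4: 0.0440737 / 0.0447426 ≈ 0.985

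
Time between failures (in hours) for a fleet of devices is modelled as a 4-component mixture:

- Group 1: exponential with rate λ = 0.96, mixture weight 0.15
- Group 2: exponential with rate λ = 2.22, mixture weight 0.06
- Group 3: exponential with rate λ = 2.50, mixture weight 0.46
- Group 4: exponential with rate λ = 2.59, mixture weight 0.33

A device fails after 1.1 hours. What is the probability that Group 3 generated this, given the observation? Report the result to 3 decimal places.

Apply Bayes' rule: the posterior for each component is proportional to its prior times its likelihood at x.
Component likelihoods at x = 1.1 hours:
  p_1 = 0.333931
  p_2 = 0.19311
  p_3 = 0.15982
  p_4 = 0.149967
Multiply by the mixture weights:
  P(Z=1)·p_1 = 0.15 × 0.333931 = 0.0500896
  P(Z=2)·p_2 = 0.06 × 0.19311 = 0.0115866
  P(Z=3)·p_3 = 0.46 × 0.15982 = 0.073517
  P(Z=4)·p_4 = 0.33 × 0.149967 = 0.049489
Denominator: 0.0500896 + 0.0115866 + 0.073517 + 0.049489 = 0.184682
So the posterior for Group 3 is 0.073517 / 0.184682 ≈ 0.398.

0.398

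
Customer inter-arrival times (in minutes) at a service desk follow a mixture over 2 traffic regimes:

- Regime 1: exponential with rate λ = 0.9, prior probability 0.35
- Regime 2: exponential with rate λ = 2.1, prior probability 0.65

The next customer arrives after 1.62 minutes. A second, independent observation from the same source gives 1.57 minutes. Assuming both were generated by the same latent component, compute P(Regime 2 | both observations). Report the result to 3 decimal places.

Apply Bayes' rule: the posterior for each component is proportional to its prior times its likelihood at x.
Since both observations come from the same component, the likelihood for component k is f_k(x₁)·f_k(x₂).
  f_1 = [0.209431] × [0.219071] = 0.0458802
  f_2 = [0.0699438] × [0.0776874] = 0.00543375
Unnormalised posteriors:
  P(Z=1)·f_1 = 0.35 × 0.0458802 = 0.0160581
  P(Z=2)·f_2 = 0.65 × 0.00543375 = 0.00353194
Normaliser: 0.0160581 + 0.00353194 = 0.01959
P(Regime 2 | x₁,x₂) = 0.00353194 / 0.01959 ≈ 0.180

0.180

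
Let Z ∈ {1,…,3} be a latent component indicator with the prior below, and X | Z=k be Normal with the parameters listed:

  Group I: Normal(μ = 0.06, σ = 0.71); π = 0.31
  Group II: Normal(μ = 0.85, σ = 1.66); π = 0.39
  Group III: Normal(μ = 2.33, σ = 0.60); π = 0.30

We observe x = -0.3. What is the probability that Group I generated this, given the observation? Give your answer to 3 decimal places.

P(component k | x) = w_k·f_k(x) / marginal(x), where marginal(x) = Σ_j w_j·f_j(x).
Normal densities:
  f_I = 0.494111
  f_II = 0.189054
  f_III = 4.47277e-05
Multiply by the mixture weights:
  w_I·f_I = 0.31 × 0.494111 = 0.153175
  w_II·f_II = 0.39 × 0.189054 = 0.0737311
  w_III·f_III = 0.30 × 4.47277e-05 = 1.34183e-05
Evidence: 0.153175 + 0.0737311 + 1.34183e-05 = 0.226919
P(Group I | data) ≈ 0.675

0.675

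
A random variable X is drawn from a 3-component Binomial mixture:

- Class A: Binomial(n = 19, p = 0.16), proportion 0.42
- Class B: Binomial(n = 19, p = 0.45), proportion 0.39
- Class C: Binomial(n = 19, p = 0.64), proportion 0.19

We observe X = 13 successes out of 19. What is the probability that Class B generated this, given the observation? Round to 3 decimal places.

0.211

Posterior ∝ prior × likelihood, so P(k | x) ∝ w_k f_k(x); normalise over all components.
Binomial probabilities:
  L_A = C(19,13)·0.16^13·0.84^6 = 27132·4.5036e-11·0.351298 = 4.29257e-07
  L_B = C(19,13)·0.45^13·0.55^6 = 27132·3.10286e-05·0.0276806 = 0.0233035
  L_C = C(19,13)·0.64^13·0.36^6 = 27132·0.00302231·0.00217678 = 0.178499
Unnormalised posteriors:
  w_A·L_A = 0.42 × 4.29257e-07 = 1.80288e-07
  w_B·L_B = 0.39 × 0.0233035 = 0.00908835
  w_C·L_C = 0.19 × 0.178499 = 0.0339149
Evidence: 1.80288e-07 + 0.00908835 + 0.0339149 = 0.0430034
So the posterior for Class B is 0.00908835 / 0.0430034 ≈ 0.211.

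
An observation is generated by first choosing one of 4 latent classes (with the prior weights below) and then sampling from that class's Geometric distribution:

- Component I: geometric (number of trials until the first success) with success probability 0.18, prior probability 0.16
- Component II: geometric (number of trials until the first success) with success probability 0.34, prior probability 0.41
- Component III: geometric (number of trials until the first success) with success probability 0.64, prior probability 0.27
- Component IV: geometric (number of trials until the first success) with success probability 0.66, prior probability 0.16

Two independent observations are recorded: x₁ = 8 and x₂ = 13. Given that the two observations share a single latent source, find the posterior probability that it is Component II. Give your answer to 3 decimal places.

Posterior ∝ prior × likelihood, so P(k | x) ∝ w_k f_k(x); normalise over all components.
Since both observations come from the same component, the likelihood for component k is f_k(x₁)·f_k(x₂).
  p_I = [0.18·(1−0.18)^7 = 0.18·0.249285 = 0.0448714] × [0.0166356] = 0.000746463
  p_II = [0.34·(1−0.34)^7 = 0.34·0.0545516 = 0.0185475] × [0.00232277] = 4.30817e-05
  p_III = [0.64·(1−0.64)^7 = 0.64·0.000783642 = 0.000501531] × [3.03256e-06] = 1.52092e-09
  p_IV = [0.66·(1−0.66)^7 = 0.66·0.000525234 = 0.000346654] × [1.57504e-06] = 5.45993e-10
Prior × likelihood for each component:
  w_I·p_I = 0.16 × 0.000746463 = 0.000119434
  w_II·p_II = 0.41 × 4.30817e-05 = 1.76635e-05
  w_III·p_III = 0.27 × 1.52092e-09 = 4.10649e-10
  w_IV·p_IV = 0.16 × 5.45993e-10 = 8.73589e-11
Marginal: 0.000119434 + 1.76635e-05 + 4.10649e-10 + 8.73589e-11 = 0.000137098
Responsibility of Component II: 1.76635e-05 / 0.000137098 ≈ 0.129

0.129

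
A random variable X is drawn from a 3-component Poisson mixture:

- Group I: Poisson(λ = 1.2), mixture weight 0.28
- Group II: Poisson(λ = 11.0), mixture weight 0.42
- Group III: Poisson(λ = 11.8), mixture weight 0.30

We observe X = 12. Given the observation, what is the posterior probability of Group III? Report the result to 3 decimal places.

Posterior ∝ prior × likelihood, so P(k | x) ∝ π_k f_k(x); normalise over all components.
Component likelihoods at x = 12:
  f_I = 5.60641e-09
  f_II = 0.10943
  f_III = 0.114175
Multiply by the mixture weights:
  π_I·f_I = 0.28 × 5.60641e-09 = 1.56979e-09
  π_II·f_II = 0.42 × 0.10943 = 0.0459606
  π_III·f_III = 0.30 × 0.114175 = 0.0342526
Denominator: 1.56979e-09 + 0.0459606 + 0.0342526 = 0.0802132
So the posterior for Group III is 0.0342526 / 0.0802132 ≈ 0.427.

0.427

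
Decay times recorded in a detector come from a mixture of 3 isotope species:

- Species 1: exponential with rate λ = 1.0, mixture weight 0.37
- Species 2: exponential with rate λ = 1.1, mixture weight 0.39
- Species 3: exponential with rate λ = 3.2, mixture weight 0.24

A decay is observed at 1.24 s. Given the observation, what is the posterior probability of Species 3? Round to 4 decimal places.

0.0628

Posterior ∝ prior × likelihood, so P(k | x) ∝ π_k f_k(x); normalise over all components.
Evaluate each component's likelihood at the observed value:
  f_1 = 0.289384
  f_2 = 0.2812
  f_3 = 0.0605159
Weight by the priors:
  π_1·f_1 = 0.37 × 0.289384 = 0.107072
  π_2·f_2 = 0.39 × 0.2812 = 0.109668
  π_3·f_3 = 0.24 × 0.0605159 = 0.0145238
Evidence: 0.107072 + 0.109668 + 0.0145238 = 0.231264
Responsibility of Species 3: 0.0145238 / 0.231264 ≈ 0.0628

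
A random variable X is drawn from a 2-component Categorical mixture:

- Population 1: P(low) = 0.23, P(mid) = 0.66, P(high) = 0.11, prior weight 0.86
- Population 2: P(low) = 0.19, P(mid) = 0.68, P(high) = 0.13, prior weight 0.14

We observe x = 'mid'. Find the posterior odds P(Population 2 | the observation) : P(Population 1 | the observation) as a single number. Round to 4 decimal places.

The posterior odds equal the prior odds times the likelihood ratio: (π_i/π_j)·(f_i(x)/f_j(x)).
Categorical probabilities:
  p_1 = P(mid | comp) = 0.66
  p_2 = P(mid | comp) = 0.68
Posterior odds = (π_2·p_2) / (π_1·p_1) = (0.14·0.68) / (0.86·0.66) = 0.0952 / 0.5676 ≈ 0.1677

0.1677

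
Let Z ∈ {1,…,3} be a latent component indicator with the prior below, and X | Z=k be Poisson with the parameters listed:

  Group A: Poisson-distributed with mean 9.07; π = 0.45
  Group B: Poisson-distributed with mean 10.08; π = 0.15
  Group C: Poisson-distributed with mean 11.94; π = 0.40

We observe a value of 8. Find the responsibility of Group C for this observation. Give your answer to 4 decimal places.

0.2617

Apply Bayes' rule: the posterior for each component is proportional to its prior times its likelihood at x.
Component likelihoods at x = 8:
  L_A = e^(−9.07)·9.07^8/8! = 0.130703
  L_B = e^(−10.08)·10.08^8/8! = 0.110784
  L_C = e^(−11.94)·11.94^8/8! = 0.0668402
Multiply by the mixture weights:
  π_A·L_A = 0.45 × 0.130703 = 0.0588165
  π_B·L_B = 0.15 × 0.110784 = 0.0166175
  π_C·L_C = 0.40 × 0.0668402 = 0.0267361
Evidence: 0.0588165 + 0.0166175 + 0.0267361 = 0.10217
Responsibility of Group C: 0.0267361 / 0.10217 ≈ 0.2617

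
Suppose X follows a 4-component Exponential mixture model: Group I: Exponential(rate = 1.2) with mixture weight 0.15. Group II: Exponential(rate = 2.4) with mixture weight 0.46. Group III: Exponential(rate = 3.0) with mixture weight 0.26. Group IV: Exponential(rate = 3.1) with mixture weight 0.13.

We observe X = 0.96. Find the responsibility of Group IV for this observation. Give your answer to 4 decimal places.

P(component k | x) = π_k·f_k(x) / marginal(x), where marginal(x) = Σ_j π_j·f_j(x).
Exponential densities:
  f_I = 1.2·e^(−1.2·0.96) = 1.2·e^(−1.1520) = 0.379205
  f_II = 2.4·e^(−2.4·0.96) = 2.4·e^(−2.3040) = 0.239661
  f_III = 3.0·e^(−3.0·0.96) = 3.0·e^(−2.8800) = 0.168404
  f_IV = 3.1·e^(−3.1·0.96) = 3.1·e^(−2.9760) = 0.158089
Weight by the priors:
  π_I·f_I = 0.15 × 0.379205 = 0.0568807
  π_II·f_II = 0.46 × 0.239661 = 0.110244
  π_III·f_III = 0.26 × 0.168404 = 0.0437851
  π_IV·f_IV = 0.13 × 0.158089 = 0.0205516
Sum: 0.0568807 + 0.110244 + 0.0437851 + 0.0205516 = 0.231461
Responsibility of Group IV: 0.0205516 / 0.231461 ≈ 0.0888

0.0888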